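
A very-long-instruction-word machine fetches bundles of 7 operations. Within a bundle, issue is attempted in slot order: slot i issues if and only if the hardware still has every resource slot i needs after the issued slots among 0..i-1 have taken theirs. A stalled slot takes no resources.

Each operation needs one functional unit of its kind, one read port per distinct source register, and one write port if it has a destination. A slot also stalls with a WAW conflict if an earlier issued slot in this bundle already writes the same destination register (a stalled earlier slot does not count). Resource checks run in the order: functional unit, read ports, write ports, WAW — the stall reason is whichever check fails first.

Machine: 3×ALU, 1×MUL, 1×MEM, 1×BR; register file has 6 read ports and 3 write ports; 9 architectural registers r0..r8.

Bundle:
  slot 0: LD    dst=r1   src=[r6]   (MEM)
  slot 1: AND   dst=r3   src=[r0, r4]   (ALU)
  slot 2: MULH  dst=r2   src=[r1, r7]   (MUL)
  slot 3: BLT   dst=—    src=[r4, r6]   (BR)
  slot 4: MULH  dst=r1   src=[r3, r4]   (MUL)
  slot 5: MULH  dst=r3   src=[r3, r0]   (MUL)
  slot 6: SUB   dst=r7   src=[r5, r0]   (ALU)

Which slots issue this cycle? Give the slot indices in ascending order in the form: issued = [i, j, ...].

slot 0 (MEM): ISSUE — free A3,Mu1,Ld0,B1 rp5 wp2
slot 1 (ALU): ISSUE — free A2,Mu1,Ld0,B1 rp3 wp1
slot 2 (MUL): ISSUE — free A2,Mu0,Ld0,B1 rp1 wp0
slot 3 (BR): stall RD_PORT — free A2,Mu0,Ld0,B1 rp1 wp0
slot 4 (MUL): stall FU — free A2,Mu0,Ld0,B1 rp1 wp0
slot 5 (MUL): stall FU — free A2,Mu0,Ld0,B1 rp1 wp0
slot 6 (ALU): stall RD_PORT — free A2,Mu0,Ld0,B1 rp1 wp0

issued = [0, 1, 2]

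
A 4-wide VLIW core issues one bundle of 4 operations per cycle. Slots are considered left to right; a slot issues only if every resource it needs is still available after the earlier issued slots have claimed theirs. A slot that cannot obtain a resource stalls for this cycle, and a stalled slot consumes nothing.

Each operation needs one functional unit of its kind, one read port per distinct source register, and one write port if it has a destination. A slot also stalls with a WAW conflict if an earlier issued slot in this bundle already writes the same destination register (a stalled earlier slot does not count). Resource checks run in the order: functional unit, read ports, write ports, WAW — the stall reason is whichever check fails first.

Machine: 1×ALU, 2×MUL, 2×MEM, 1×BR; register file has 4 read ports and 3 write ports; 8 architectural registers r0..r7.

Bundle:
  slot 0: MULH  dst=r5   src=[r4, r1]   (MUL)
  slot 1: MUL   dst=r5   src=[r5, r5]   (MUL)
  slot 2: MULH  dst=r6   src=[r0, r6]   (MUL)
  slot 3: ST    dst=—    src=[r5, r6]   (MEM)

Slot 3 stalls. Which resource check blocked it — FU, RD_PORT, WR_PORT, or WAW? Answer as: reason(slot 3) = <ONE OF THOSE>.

reason(slot 3) = RD_PORT

#0 MUL src=r4,r1 dispatched  <A:1 Mu:1 Ld:2 B:1 rd:2 wr:2>
#1 MUL src=r5,r5 held:WAW  <A:1 Mu:1 Ld:2 B:1 rd:2 wr:2>
#2 MUL src=r0,r6 dispatched  <A:1 Mu:0 Ld:2 B:1 rd:0 wr:1>
#3 MEM src=r5,r6 held:RD_PORT  <A:1 Mu:0 Ld:2 B:1 rd:0 wr:1>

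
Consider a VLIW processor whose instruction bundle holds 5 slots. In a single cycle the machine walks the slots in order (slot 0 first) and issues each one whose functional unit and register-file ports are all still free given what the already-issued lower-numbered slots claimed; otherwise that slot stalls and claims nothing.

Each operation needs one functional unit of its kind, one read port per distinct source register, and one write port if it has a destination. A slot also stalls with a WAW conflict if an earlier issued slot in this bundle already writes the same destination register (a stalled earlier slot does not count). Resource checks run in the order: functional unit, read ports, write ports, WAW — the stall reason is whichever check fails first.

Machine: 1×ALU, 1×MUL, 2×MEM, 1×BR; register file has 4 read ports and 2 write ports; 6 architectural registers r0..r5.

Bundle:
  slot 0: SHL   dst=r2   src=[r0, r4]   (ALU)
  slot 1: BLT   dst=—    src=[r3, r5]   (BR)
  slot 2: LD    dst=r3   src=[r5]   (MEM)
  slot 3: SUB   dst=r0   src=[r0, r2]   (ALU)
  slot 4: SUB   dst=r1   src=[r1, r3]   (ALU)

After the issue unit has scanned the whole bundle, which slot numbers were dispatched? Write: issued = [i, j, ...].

  0. ALU→r2 ⇒ go  {0A/1Mu/2Ld/1B | 2r 1w}
  1. BR ⇒ go  {0A/1Mu/2Ld/0B | 0r 1w}
  2. MEM→r3 ⇒ no(RD_PORT)  {0A/1Mu/2Ld/0B | 0r 1w}
  3. ALU→r0 ⇒ no(FU)  {0A/1Mu/2Ld/0B | 0r 1w}
  4. ALU→r1 ⇒ no(FU)  {0A/1Mu/2Ld/0B | 0r 1w}

issued = [0, 1]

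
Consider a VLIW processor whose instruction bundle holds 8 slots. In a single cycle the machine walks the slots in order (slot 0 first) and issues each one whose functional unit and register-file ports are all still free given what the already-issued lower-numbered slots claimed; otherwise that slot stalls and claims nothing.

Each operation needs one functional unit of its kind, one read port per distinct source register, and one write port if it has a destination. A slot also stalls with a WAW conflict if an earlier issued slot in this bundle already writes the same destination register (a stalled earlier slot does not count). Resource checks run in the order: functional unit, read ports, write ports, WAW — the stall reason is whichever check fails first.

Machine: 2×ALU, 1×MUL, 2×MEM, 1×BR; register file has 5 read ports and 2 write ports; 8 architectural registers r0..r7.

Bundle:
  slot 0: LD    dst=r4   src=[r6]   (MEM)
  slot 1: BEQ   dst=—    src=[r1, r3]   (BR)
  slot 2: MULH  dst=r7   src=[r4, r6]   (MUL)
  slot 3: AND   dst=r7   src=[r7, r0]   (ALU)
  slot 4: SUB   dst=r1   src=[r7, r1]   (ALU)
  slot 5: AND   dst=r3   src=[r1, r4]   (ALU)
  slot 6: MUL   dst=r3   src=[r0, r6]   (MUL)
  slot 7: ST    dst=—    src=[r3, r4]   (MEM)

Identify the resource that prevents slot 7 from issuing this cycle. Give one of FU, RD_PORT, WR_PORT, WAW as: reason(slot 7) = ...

(0) want 1×MEM +1rd +1wr — yes → AL2|MU1|ME1|BR1|rd4|wr1
(1) want 1×BR +2rd +0wr — yes → AL2|MU1|ME1|BR0|rd2|wr1
(2) want 1×MUL +2rd +1wr — yes → AL2|MU0|ME1|BR0|rd0|wr0
(3) want 1×ALU +2rd +1wr — RD_PORT → AL2|MU0|ME1|BR0|rd0|wr0
(4) want 1×ALU +2rd +1wr — RD_PORT → AL2|MU0|ME1|BR0|rd0|wr0
(5) want 1×ALU +2rd +1wr — RD_PORT → AL2|MU0|ME1|BR0|rd0|wr0
(6) want 1×MUL +2rd +1wr — FU → AL2|MU0|ME1|BR0|rd0|wr0
(7) want 1×MEM +2rd +0wr — RD_PORT → AL2|MU0|ME1|BR0|rd0|wr0

reason(slot 7) = RD_PORT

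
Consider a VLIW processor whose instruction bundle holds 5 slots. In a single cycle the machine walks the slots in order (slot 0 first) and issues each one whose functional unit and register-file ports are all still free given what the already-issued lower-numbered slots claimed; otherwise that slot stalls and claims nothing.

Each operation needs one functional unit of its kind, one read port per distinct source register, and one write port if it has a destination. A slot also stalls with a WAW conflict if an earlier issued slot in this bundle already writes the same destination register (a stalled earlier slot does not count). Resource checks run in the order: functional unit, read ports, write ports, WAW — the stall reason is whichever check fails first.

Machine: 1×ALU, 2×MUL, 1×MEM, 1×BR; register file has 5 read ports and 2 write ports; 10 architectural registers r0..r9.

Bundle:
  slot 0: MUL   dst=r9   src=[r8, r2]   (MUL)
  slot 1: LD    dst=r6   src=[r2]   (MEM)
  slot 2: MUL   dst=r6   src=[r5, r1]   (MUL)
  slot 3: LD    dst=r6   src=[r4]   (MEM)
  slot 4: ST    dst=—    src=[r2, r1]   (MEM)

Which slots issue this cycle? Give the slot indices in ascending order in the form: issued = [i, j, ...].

[0] MUL needs rd=2 wr=1: ok; after: ALU=1 MUL=1 MEM=1 BR=1, R=3, W=1
[1] MEM needs rd=1 wr=1: ok; after: ALU=1 MUL=1 MEM=0 BR=1, R=2, W=0
[2] MUL needs rd=2 wr=1: WR_PORT; after: ALU=1 MUL=1 MEM=0 BR=1, R=2, W=0
[3] MEM needs rd=1 wr=1: FU; after: ALU=1 MUL=1 MEM=0 BR=1, R=2, W=0
[4] MEM needs rd=2 wr=0: FU; after: ALU=1 MUL=1 MEM=0 BR=1, R=2, W=0

issued = [0, 1]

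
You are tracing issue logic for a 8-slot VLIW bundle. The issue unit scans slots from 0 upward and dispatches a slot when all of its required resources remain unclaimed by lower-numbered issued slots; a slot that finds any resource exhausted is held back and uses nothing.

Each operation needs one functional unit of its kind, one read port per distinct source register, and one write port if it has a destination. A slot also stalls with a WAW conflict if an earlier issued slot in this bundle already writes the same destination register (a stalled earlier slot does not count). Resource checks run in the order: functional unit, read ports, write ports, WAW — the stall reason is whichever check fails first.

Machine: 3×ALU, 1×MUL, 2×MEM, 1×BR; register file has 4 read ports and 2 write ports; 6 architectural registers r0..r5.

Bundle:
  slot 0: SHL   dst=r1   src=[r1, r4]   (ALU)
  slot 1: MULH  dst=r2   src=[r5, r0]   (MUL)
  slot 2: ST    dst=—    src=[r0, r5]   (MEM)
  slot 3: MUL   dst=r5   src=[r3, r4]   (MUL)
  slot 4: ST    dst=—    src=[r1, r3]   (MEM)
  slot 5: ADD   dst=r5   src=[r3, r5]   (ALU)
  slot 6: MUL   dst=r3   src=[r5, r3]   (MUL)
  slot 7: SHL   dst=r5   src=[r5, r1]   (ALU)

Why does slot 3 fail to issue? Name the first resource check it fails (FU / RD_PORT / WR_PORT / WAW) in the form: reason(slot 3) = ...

reason(slot 3) = FU

slot 0 (ALU): ISSUE — free A2,Mu1,Ld2,B1 rp2 wp1
slot 1 (MUL): ISSUE — free A2,Mu0,Ld2,B1 rp0 wp0
slot 2 (MEM): stall RD_PORT — free A2,Mu0,Ld2,B1 rp0 wp0
slot 3 (MUL): stall FU — free A2,Mu0,Ld2,B1 rp0 wp0
slot 4 (MEM): stall RD_PORT — free A2,Mu0,Ld2,B1 rp0 wp0
slot 5 (ALU): stall RD_PORT — free A2,Mu0,Ld2,B1 rp0 wp0
slot 6 (MUL): stall FU — free A2,Mu0,Ld2,B1 rp0 wp0
slot 7 (ALU): stall RD_PORT — free A2,Mu0,Ld2,B1 rp0 wp0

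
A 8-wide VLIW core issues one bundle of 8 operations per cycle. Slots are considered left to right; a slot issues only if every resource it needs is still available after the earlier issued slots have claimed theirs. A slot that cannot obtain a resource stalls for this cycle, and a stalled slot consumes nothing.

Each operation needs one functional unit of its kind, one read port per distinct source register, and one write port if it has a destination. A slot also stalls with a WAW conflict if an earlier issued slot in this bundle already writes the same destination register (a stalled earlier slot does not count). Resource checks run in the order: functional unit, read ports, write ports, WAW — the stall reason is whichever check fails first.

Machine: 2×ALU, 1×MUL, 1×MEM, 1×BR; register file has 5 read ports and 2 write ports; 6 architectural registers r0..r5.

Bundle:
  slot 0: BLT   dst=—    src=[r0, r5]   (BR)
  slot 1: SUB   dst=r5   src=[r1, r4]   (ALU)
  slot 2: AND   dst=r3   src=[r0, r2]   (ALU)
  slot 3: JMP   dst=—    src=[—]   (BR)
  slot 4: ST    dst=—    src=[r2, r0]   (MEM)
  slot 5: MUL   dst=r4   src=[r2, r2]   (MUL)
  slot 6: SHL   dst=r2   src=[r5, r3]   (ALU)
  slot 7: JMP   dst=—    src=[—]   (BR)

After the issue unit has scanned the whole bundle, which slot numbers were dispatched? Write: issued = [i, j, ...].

issued = [0, 1, 5]

slot 0 (BR): ISSUE — free A2,Mu1,Ld1,B0 rp3 wp2
slot 1 (ALU): ISSUE — free A1,Mu1,Ld1,B0 rp1 wp1
slot 2 (ALU): stall RD_PORT — free A1,Mu1,Ld1,B0 rp1 wp1
slot 3 (BR): stall FU — free A1,Mu1,Ld1,B0 rp1 wp1
slot 4 (MEM): stall RD_PORT — free A1,Mu1,Ld1,B0 rp1 wp1
slot 5 (MUL): ISSUE — free A1,Mu0,Ld1,B0 rp0 wp0
slot 6 (ALU): stall RD_PORT — free A1,Mu0,Ld1,B0 rp0 wp0
slot 7 (BR): stall FU — free A1,Mu0,Ld1,B0 rp0 wp0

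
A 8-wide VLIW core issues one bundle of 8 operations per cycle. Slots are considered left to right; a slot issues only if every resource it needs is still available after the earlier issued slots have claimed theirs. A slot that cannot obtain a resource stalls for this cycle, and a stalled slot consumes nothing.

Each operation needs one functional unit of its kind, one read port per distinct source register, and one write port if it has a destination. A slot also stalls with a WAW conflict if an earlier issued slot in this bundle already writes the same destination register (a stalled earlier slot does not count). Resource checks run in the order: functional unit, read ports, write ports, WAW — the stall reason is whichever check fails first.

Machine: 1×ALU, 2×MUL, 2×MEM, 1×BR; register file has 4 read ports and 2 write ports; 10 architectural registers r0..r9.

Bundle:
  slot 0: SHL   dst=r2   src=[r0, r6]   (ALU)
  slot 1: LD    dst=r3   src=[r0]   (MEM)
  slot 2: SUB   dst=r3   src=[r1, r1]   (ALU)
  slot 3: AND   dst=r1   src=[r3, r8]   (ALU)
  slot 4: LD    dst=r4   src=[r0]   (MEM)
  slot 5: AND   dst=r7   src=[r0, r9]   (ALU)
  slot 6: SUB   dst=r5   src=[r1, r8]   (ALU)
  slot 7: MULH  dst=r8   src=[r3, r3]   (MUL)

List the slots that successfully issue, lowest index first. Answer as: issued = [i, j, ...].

(0) want 1×ALU +2rd +1wr — yes → AL0|MU2|ME2|BR1|rd2|wr1
(1) want 1×MEM +1rd +1wr — yes → AL0|MU2|ME1|BR1|rd1|wr0
(2) want 1×ALU +1rd +1wr — FU → AL0|MU2|ME1|BR1|rd1|wr0
(3) want 1×ALU +2rd +1wr — FU → AL0|MU2|ME1|BR1|rd1|wr0
(4) want 1×MEM +1rd +1wr — WR_PORT → AL0|MU2|ME1|BR1|rd1|wr0
(5) want 1×ALU +2rd +1wr — FU → AL0|MU2|ME1|BR1|rd1|wr0
(6) want 1×ALU +2rd +1wr — FU → AL0|MU2|ME1|BR1|rd1|wr0
(7) want 1×MUL +1rd +1wr — WR_PORT → AL0|MU2|ME1|BR1|rd1|wr0

issued = [0, 1]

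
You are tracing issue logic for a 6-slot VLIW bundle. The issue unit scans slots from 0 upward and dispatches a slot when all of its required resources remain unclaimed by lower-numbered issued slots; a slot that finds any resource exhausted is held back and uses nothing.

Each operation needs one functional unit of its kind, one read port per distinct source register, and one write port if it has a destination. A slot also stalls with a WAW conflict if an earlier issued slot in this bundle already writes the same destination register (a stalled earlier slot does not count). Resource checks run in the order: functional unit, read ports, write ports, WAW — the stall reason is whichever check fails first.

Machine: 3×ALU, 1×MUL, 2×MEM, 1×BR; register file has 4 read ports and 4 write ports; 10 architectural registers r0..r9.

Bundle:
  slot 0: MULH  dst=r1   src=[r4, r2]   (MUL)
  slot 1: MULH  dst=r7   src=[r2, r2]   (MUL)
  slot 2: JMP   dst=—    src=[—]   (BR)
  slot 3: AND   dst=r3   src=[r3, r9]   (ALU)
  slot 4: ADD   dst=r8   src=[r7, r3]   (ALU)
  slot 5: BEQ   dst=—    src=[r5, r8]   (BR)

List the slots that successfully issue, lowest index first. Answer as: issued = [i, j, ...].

issued = [0, 2, 3]

#0 MUL src=r4,r2 dispatched  <A:3 Mu:0 Ld:2 B:1 rd:2 wr:3>
#1 MUL src=r2,r2 held:FU  <A:3 Mu:0 Ld:2 B:1 rd:2 wr:3>
#2 BR src=- dispatched  <A:3 Mu:0 Ld:2 B:0 rd:2 wr:3>
#3 ALU src=r3,r9 dispatched  <A:2 Mu:0 Ld:2 B:0 rd:0 wr:2>
#4 ALU src=r7,r3 held:RD_PORT  <A:2 Mu:0 Ld:2 B:0 rd:0 wr:2>
#5 BR src=r5,r8 held:FU  <A:2 Mu:0 Ld:2 B:0 rd:0 wr:2>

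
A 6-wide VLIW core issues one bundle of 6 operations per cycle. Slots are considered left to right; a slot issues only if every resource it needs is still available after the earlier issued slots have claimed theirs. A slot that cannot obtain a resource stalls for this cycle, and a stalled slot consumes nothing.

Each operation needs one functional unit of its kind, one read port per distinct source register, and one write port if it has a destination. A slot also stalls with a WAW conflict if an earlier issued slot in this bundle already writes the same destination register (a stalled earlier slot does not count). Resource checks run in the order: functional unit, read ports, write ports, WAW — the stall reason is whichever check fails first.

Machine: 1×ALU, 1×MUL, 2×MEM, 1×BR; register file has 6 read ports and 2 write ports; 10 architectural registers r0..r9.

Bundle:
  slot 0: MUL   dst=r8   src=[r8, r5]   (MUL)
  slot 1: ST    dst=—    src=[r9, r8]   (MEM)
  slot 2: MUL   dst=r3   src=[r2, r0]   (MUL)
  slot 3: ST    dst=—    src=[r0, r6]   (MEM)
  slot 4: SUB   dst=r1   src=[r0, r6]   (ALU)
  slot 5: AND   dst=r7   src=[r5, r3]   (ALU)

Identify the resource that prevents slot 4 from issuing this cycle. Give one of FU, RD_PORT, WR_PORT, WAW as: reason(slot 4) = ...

slot 0 (MUL): ISSUE — free A1,Mu0,Ld2,B1 rp4 wp1
slot 1 (MEM): ISSUE — free A1,Mu0,Ld1,B1 rp2 wp1
slot 2 (MUL): stall FU — free A1,Mu0,Ld1,B1 rp2 wp1
slot 3 (MEM): ISSUE — free A1,Mu0,Ld0,B1 rp0 wp1
slot 4 (ALU): stall RD_PORT — free A1,Mu0,Ld0,B1 rp0 wp1
slot 5 (ALU): stall RD_PORT — free A1,Mu0,Ld0,B1 rp0 wp1

reason(slot 4) = RD_PORT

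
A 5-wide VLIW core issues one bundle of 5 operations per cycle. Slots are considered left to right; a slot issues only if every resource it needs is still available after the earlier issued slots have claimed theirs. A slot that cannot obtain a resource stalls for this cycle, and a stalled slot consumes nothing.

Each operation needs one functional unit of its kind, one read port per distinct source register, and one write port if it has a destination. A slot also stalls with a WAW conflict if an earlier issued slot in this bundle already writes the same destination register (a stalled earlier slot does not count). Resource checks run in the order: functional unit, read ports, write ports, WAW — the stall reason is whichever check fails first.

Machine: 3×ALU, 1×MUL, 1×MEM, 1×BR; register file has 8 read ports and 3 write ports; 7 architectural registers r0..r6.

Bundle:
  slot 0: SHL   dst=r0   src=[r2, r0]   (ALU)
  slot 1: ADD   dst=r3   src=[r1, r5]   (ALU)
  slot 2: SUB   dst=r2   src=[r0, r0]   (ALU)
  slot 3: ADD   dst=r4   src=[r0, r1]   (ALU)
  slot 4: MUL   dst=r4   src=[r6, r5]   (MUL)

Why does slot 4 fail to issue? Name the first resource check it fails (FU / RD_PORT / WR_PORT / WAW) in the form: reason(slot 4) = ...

reason(slot 4) = WR_PORT

#0 ALU src=r2,r0 dispatched  <A:2 Mu:1 Ld:1 B:1 rd:6 wr:2>
#1 ALU src=r1,r5 dispatched  <A:1 Mu:1 Ld:1 B:1 rd:4 wr:1>
#2 ALU src=r0,r0 dispatched  <A:0 Mu:1 Ld:1 B:1 rd:3 wr:0>
#3 ALU src=r0,r1 held:FU  <A:0 Mu:1 Ld:1 B:1 rd:3 wr:0>
#4 MUL src=r6,r5 held:WR_PORT  <A:0 Mu:1 Ld:1 B:1 rd:3 wr:0>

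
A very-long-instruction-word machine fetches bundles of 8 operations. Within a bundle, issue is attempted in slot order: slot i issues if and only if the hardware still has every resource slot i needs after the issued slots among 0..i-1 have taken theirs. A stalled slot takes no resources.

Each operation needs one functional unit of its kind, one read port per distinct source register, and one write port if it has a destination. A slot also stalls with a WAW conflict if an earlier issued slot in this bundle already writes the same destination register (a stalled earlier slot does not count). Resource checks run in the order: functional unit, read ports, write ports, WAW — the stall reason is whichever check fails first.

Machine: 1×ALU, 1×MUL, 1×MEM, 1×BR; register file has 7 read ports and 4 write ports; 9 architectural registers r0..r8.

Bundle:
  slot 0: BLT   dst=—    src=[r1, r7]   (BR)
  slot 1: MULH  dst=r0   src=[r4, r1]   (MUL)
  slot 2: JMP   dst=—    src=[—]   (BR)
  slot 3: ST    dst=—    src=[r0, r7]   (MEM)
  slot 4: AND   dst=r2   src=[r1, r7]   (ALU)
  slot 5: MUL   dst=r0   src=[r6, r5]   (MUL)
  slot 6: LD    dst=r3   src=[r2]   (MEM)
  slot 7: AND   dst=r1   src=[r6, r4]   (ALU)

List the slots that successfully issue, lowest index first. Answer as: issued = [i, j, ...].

(0) want 1×BR +2rd +0wr — yes → AL1|MU1|ME1|BR0|rd5|wr4
(1) want 1×MUL +2rd +1wr — yes → AL1|MU0|ME1|BR0|rd3|wr3
(2) want 1×BR +0rd +0wr — FU → AL1|MU0|ME1|BR0|rd3|wr3
(3) want 1×MEM +2rd +0wr — yes → AL1|MU0|ME0|BR0|rd1|wr3
(4) want 1×ALU +2rd +1wr — RD_PORT → AL1|MU0|ME0|BR0|rd1|wr3
(5) want 1×MUL +2rd +1wr — FU → AL1|MU0|ME0|BR0|rd1|wr3
(6) want 1×MEM +1rd +1wr — FU → AL1|MU0|ME0|BR0|rd1|wr3
(7) want 1×ALU +2rd +1wr — RD_PORT → AL1|MU0|ME0|BR0|rd1|wr3

issued = [0, 1, 3]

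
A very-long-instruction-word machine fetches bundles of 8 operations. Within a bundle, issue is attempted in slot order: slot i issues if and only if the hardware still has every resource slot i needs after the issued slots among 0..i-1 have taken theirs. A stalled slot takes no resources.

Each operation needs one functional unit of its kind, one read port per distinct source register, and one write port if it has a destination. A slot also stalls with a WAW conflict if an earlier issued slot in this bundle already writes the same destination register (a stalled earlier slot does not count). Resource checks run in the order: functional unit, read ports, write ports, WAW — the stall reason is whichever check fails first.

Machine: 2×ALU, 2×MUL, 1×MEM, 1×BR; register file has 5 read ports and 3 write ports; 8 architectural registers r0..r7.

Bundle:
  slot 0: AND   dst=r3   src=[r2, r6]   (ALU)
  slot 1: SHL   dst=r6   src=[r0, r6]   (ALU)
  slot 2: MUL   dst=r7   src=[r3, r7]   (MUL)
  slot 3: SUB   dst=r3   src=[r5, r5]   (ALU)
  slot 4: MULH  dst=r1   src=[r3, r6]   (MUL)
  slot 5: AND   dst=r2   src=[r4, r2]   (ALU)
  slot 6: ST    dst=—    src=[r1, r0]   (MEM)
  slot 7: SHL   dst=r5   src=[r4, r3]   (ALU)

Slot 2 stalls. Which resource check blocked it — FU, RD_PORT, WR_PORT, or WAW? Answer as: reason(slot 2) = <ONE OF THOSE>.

reason(slot 2) = RD_PORT

#0 ALU src=r2,r6 dispatched  <A:1 Mu:2 Ld:1 B:1 rd:3 wr:2>
#1 ALU src=r0,r6 dispatched  <A:0 Mu:2 Ld:1 B:1 rd:1 wr:1>
#2 MUL src=r3,r7 held:RD_PORT  <A:0 Mu:2 Ld:1 B:1 rd:1 wr:1>
#3 ALU src=r5,r5 held:FU  <A:0 Mu:2 Ld:1 B:1 rd:1 wr:1>
#4 MUL src=r3,r6 held:RD_PORT  <A:0 Mu:2 Ld:1 B:1 rd:1 wr:1>
#5 ALU src=r4,r2 held:FU  <A:0 Mu:2 Ld:1 B:1 rd:1 wr:1>
#6 MEM src=r1,r0 held:RD_PORT  <A:0 Mu:2 Ld:1 B:1 rd:1 wr:1>
#7 ALU src=r4,r3 held:FU  <A:0 Mu:2 Ld:1 B:1 rd:1 wr:1>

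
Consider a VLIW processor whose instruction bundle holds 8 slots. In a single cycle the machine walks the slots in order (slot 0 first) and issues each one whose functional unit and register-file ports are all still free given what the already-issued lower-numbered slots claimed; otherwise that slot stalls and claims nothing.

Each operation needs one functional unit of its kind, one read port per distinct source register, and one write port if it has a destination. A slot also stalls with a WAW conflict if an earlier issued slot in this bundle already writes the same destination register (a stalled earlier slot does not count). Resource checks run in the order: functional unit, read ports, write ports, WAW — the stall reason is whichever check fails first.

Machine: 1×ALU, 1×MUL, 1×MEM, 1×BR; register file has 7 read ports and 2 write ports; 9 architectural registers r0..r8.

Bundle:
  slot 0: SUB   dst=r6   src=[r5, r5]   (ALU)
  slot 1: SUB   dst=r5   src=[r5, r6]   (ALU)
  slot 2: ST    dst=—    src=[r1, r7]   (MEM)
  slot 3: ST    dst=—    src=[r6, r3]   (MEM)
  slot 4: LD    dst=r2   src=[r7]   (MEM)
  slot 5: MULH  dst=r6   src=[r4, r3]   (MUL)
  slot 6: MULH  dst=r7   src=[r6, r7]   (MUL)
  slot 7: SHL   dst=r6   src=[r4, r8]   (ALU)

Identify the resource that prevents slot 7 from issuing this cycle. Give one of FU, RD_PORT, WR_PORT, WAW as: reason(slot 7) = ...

reason(slot 7) = FU

  0. ALU→r6 ⇒ go  {0A/1Mu/1Ld/1B | 6r 1w}
  1. ALU→r5 ⇒ no(FU)  {0A/1Mu/1Ld/1B | 6r 1w}
  2. MEM ⇒ go  {0A/1Mu/0Ld/1B | 4r 1w}
  3. MEM ⇒ no(FU)  {0A/1Mu/0Ld/1B | 4r 1w}
  4. MEM→r2 ⇒ no(FU)  {0A/1Mu/0Ld/1B | 4r 1w}
  5. MUL→r6 ⇒ no(WAW)  {0A/1Mu/0Ld/1B | 4r 1w}
  6. MUL→r7 ⇒ go  {0A/0Mu/0Ld/1B | 2r 0w}
  7. ALU→r6 ⇒ no(FU)  {0A/0Mu/0Ld/1B | 2r 0w}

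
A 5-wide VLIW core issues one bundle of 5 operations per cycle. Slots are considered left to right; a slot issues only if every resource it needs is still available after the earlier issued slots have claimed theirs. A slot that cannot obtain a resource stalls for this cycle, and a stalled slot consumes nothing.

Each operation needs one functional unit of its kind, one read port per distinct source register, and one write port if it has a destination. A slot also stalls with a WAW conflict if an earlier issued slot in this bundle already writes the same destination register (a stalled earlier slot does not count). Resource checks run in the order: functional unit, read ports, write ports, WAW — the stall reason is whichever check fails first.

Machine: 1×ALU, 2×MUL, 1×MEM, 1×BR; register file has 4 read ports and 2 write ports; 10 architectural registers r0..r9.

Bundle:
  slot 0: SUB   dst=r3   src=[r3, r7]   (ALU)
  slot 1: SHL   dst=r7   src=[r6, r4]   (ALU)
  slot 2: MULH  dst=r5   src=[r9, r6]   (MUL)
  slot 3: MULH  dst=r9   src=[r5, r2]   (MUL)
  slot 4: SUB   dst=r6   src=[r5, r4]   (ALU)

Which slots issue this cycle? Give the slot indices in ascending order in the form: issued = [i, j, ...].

slot 0 (ALU): ISSUE — free A0,Mu2,Ld1,B1 rp2 wp1
slot 1 (ALU): stall FU — free A0,Mu2,Ld1,B1 rp2 wp1
slot 2 (MUL): ISSUE — free A0,Mu1,Ld1,B1 rp0 wp0
slot 3 (MUL): stall RD_PORT — free A0,Mu1,Ld1,B1 rp0 wp0
slot 4 (ALU): stall FU — free A0,Mu1,Ld1,B1 rp0 wp0

issued = [0, 2]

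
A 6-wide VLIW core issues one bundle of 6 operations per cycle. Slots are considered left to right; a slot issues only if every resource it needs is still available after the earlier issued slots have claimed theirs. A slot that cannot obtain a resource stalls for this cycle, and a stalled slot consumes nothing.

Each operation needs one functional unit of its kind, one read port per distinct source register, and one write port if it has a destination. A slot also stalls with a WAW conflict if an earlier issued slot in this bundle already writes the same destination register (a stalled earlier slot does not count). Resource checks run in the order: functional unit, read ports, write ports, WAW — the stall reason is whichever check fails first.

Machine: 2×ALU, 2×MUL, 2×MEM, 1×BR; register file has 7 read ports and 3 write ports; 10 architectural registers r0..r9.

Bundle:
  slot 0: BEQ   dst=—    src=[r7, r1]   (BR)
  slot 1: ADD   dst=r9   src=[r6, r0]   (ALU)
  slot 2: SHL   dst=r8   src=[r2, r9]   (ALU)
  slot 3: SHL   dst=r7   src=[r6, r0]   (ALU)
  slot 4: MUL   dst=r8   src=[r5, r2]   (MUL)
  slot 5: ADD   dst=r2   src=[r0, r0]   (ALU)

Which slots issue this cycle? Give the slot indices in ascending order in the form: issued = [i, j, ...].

(0) want 1×BR +2rd +0wr — yes → AL2|MU2|ME2|BR0|rd5|wr3
(1) want 1×ALU +2rd +1wr — yes → AL1|MU2|ME2|BR0|rd3|wr2
(2) want 1×ALU +2rd +1wr — yes → AL0|MU2|ME2|BR0|rd1|wr1
(3) want 1×ALU +2rd +1wr — FU → AL0|MU2|ME2|BR0|rd1|wr1
(4) want 1×MUL +2rd +1wr — RD_PORT → AL0|MU2|ME2|BR0|rd1|wr1
(5) want 1×ALU +1rd +1wr — FU → AL0|MU2|ME2|BR0|rd1|wr1

issued = [0, 1, 2]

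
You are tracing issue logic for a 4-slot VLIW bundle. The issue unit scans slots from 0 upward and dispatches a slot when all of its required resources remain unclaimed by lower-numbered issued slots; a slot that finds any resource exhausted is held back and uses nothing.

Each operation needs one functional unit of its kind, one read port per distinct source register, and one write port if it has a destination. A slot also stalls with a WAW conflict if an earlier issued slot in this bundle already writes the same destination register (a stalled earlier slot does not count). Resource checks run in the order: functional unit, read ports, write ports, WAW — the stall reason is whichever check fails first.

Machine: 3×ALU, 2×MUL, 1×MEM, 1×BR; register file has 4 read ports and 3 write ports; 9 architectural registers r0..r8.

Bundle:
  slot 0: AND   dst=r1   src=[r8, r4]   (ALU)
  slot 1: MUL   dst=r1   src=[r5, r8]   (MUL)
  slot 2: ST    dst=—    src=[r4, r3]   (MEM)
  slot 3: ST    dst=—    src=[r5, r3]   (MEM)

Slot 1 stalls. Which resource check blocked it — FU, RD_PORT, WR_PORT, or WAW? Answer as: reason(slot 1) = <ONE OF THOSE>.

  0. ALU→r1 ⇒ go  {2A/2Mu/1Ld/1B | 2r 2w}
  1. MUL→r1 ⇒ no(WAW)  {2A/2Mu/1Ld/1B | 2r 2w}
  2. MEM ⇒ go  {2A/2Mu/0Ld/1B | 0r 2w}
  3. MEM ⇒ no(FU)  {2A/2Mu/0Ld/1B | 0r 2w}

reason(slot 1) = WAW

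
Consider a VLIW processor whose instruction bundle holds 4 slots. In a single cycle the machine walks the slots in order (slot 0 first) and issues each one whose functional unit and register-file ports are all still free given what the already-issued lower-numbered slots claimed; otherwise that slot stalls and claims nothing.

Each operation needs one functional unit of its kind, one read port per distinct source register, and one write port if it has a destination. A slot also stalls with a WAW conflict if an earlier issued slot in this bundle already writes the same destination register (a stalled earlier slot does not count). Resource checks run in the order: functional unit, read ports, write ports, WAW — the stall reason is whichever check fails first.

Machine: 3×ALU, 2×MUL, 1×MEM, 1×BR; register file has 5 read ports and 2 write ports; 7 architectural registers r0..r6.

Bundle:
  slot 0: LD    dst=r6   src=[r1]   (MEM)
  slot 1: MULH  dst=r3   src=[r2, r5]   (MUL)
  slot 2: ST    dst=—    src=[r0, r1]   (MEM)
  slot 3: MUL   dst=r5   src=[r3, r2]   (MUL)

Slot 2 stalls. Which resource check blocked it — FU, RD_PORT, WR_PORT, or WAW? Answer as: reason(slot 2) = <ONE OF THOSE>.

  0. MEM→r6 ⇒ go  {3A/2Mu/0Ld/1B | 4r 1w}
  1. MUL→r3 ⇒ go  {3A/1Mu/0Ld/1B | 2r 0w}
  2. MEM ⇒ no(FU)  {3A/1Mu/0Ld/1B | 2r 0w}
  3. MUL→r5 ⇒ no(WR_PORT)  {3A/1Mu/0Ld/1B | 2r 0w}

reason(slot 2) = FU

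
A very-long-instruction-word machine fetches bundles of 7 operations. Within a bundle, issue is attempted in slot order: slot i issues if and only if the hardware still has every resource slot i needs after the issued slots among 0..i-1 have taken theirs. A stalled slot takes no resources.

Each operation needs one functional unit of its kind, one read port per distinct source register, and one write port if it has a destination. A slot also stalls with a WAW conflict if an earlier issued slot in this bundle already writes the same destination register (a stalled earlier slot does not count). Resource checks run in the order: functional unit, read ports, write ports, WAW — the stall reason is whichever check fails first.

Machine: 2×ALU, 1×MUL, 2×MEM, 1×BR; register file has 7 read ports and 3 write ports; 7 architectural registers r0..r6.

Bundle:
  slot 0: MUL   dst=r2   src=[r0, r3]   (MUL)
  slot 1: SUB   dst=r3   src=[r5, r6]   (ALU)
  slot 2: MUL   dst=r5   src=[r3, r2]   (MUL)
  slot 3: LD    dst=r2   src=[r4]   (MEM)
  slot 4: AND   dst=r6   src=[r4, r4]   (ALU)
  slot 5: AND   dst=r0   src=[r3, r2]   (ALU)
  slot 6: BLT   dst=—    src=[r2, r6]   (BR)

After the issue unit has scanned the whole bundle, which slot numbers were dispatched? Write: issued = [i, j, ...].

[0] MUL needs rd=2 wr=1: ok; after: ALU=2 MUL=0 MEM=2 BR=1, R=5, W=2
[1] ALU needs rd=2 wr=1: ok; after: ALU=1 MUL=0 MEM=2 BR=1, R=3, W=1
[2] MUL needs rd=2 wr=1: FU; after: ALU=1 MUL=0 MEM=2 BR=1, R=3, W=1
[3] MEM needs rd=1 wr=1: WAW; after: ALU=1 MUL=0 MEM=2 BR=1, R=3, W=1
[4] ALU needs rd=1 wr=1: ok; after: ALU=0 MUL=0 MEM=2 BR=1, R=2, W=0
[5] ALU needs rd=2 wr=1: FU; after: ALU=0 MUL=0 MEM=2 BR=1, R=2, W=0
[6] BR needs rd=2 wr=0: ok; after: ALU=0 MUL=0 MEM=2 BR=0, R=0, W=0

issued = [0, 1, 4, 6]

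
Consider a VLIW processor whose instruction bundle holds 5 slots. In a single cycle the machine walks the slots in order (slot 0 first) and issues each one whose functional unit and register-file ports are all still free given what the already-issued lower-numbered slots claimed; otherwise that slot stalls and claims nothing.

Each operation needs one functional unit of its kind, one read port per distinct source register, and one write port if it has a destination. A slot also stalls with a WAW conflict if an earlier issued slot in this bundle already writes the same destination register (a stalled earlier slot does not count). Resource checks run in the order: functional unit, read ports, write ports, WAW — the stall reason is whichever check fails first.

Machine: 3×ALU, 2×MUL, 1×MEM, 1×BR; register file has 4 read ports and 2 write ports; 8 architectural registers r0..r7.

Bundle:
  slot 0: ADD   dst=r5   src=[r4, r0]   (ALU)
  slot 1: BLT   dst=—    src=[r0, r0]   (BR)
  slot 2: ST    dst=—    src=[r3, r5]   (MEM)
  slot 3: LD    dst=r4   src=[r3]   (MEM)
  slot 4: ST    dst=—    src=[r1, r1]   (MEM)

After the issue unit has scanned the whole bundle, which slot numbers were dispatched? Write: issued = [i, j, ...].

issued = [0, 1, 3]

  0. ALU→r5 ⇒ go  {2A/2Mu/1Ld/1B | 2r 1w}
  1. BR ⇒ go  {2A/2Mu/1Ld/0B | 1r 1w}
  2. MEM ⇒ no(RD_PORT)  {2A/2Mu/1Ld/0B | 1r 1w}
  3. MEM→r4 ⇒ go  {2A/2Mu/0Ld/0B | 0r 0w}
  4. MEM ⇒ no(FU)  {2A/2Mu/0Ld/0B | 0r 0w}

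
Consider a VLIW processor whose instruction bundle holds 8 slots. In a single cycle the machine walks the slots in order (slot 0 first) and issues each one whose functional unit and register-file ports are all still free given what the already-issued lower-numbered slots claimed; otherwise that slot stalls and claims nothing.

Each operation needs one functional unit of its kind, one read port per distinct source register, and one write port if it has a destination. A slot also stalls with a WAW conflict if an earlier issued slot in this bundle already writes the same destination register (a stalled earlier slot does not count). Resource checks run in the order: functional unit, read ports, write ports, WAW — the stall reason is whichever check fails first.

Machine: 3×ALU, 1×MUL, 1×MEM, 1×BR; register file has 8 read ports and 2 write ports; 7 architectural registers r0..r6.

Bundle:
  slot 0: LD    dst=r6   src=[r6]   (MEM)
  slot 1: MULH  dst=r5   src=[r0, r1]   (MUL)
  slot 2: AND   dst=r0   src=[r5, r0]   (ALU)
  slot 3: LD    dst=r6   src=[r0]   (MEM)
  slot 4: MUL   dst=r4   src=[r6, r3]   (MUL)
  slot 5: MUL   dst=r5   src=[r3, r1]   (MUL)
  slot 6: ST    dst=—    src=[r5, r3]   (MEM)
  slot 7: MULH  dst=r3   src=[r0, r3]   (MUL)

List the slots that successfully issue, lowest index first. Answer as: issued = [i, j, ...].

issued = [0, 1]

  0. MEM→r6 ⇒ go  {3A/1Mu/0Ld/1B | 7r 1w}
  1. MUL→r5 ⇒ go  {3A/0Mu/0Ld/1B | 5r 0w}
  2. ALU→r0 ⇒ no(WR_PORT)  {3A/0Mu/0Ld/1B | 5r 0w}
  3. MEM→r6 ⇒ no(FU)  {3A/0Mu/0Ld/1B | 5r 0w}
  4. MUL→r4 ⇒ no(FU)  {3A/0Mu/0Ld/1B | 5r 0w}
  5. MUL→r5 ⇒ no(FU)  {3A/0Mu/0Ld/1B | 5r 0w}
  6. MEM ⇒ no(FU)  {3A/0Mu/0Ld/1B | 5r 0w}
  7. MUL→r3 ⇒ no(FU)  {3A/0Mu/0Ld/1B | 5r 0w}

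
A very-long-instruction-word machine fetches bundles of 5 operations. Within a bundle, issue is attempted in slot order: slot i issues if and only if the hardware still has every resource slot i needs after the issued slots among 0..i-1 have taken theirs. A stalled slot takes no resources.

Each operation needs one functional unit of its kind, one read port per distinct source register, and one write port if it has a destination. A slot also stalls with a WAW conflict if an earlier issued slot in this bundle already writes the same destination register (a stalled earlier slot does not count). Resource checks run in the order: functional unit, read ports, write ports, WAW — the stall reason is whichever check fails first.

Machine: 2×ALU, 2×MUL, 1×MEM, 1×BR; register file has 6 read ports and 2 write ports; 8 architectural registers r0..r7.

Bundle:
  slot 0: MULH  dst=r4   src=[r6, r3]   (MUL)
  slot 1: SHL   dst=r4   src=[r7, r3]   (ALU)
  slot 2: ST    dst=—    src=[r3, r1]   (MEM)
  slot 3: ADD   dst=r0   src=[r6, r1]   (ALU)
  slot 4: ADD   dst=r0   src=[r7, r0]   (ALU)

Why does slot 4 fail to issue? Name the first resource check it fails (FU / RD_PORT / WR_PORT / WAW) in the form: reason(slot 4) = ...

reason(slot 4) = RD_PORT

(0) want 1×MUL +2rd +1wr — yes → AL2|MU1|ME1|BR1|rd4|wr1
(1) want 1×ALU +2rd +1wr — WAW → AL2|MU1|ME1|BR1|rd4|wr1
(2) want 1×MEM +2rd +0wr — yes → AL2|MU1|ME0|BR1|rd2|wr1
(3) want 1×ALU +2rd +1wr — yes → AL1|MU1|ME0|BR1|rd0|wr0
(4) want 1×ALU +2rd +1wr — RD_PORT → AL1|MU1|ME0|BR1|rd0|wr0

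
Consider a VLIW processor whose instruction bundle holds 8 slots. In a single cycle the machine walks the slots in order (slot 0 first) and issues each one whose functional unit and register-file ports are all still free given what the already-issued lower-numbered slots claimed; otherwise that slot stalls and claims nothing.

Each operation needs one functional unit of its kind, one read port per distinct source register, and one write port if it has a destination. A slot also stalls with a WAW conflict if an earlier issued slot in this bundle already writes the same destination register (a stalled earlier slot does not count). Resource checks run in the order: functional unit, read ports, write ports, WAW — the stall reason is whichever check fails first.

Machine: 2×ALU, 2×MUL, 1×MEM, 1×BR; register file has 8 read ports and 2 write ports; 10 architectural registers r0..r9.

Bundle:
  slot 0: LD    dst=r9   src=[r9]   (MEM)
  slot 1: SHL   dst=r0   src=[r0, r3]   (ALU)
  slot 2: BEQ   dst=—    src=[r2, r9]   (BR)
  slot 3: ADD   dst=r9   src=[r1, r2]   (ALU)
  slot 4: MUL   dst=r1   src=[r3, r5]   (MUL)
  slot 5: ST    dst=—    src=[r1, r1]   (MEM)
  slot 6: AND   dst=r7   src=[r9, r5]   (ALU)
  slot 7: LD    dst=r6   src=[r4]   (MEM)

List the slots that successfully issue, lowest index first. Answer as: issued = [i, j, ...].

issued = [0, 1, 2]

slot 0 (MEM): ISSUE — free A2,Mu2,Ld0,B1 rp7 wp1
slot 1 (ALU): ISSUE — free A1,Mu2,Ld0,B1 rp5 wp0
slot 2 (BR): ISSUE — free A1,Mu2,Ld0,B0 rp3 wp0
slot 3 (ALU): stall WR_PORT — free A1,Mu2,Ld0,B0 rp3 wp0
slot 4 (MUL): stall WR_PORT — free A1,Mu2,Ld0,B0 rp3 wp0
slot 5 (MEM): stall FU — free A1,Mu2,Ld0,B0 rp3 wp0
slot 6 (ALU): stall WR_PORT — free A1,Mu2,Ld0,B0 rp3 wp0
slot 7 (MEM): stall FU — free A1,Mu2,Ld0,B0 rp3 wp0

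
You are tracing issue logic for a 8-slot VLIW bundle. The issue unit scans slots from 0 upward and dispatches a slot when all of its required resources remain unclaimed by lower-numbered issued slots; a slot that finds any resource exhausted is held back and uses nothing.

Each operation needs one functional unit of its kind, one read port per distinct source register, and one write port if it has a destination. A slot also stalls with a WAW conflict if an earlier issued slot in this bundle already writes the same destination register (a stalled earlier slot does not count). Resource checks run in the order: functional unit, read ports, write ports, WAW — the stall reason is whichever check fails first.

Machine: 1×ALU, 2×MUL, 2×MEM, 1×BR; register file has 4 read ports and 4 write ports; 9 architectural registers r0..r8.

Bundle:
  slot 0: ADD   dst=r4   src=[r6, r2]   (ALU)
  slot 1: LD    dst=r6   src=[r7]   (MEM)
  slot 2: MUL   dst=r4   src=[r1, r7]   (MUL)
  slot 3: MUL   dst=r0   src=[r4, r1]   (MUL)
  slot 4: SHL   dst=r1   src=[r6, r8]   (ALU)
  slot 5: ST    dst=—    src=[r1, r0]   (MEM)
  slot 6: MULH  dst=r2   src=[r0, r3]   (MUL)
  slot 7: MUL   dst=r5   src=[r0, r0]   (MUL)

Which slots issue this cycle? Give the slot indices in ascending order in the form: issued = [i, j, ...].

issued = [0, 1, 7]

(0) want 1×ALU +2rd +1wr — yes → AL0|MU2|ME2|BR1|rd2|wr3
(1) want 1×MEM +1rd +1wr — yes → AL0|MU2|ME1|BR1|rd1|wr2
(2) want 1×MUL +2rd +1wr — RD_PORT → AL0|MU2|ME1|BR1|rd1|wr2
(3) want 1×MUL +2rd +1wr — RD_PORT → AL0|MU2|ME1|BR1|rd1|wr2
(4) want 1×ALU +2rd +1wr — FU → AL0|MU2|ME1|BR1|rd1|wr2
(5) want 1×MEM +2rd +0wr — RD_PORT → AL0|MU2|ME1|BR1|rd1|wr2
(6) want 1×MUL +2rd +1wr — RD_PORT → AL0|MU2|ME1|BR1|rd1|wr2
(7) want 1×MUL +1rd +1wr — yes → AL0|MU1|ME1|BR1|rd0|wr1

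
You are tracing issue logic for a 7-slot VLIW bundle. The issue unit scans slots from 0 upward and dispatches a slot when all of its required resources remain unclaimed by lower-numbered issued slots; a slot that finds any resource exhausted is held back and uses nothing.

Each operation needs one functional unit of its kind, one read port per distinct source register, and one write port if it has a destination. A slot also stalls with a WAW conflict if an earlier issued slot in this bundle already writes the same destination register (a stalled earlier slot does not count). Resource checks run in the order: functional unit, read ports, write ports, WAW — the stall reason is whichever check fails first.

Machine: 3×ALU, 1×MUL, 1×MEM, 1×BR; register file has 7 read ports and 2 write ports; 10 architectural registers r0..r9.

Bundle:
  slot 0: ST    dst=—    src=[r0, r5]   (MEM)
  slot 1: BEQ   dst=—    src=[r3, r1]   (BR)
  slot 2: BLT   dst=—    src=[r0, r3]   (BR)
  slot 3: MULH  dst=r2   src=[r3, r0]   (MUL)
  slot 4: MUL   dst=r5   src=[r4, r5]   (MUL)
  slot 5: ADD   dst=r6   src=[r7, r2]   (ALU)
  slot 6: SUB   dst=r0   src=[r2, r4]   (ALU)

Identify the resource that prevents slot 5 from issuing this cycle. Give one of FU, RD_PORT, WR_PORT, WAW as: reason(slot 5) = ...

[0] MEM needs rd=2 wr=0: ok; after: ALU=3 MUL=1 MEM=0 BR=1, R=5, W=2
[1] BR needs rd=2 wr=0: ok; after: ALU=3 MUL=1 MEM=0 BR=0, R=3, W=2
[2] BR needs rd=2 wr=0: FU; after: ALU=3 MUL=1 MEM=0 BR=0, R=3, W=2
[3] MUL needs rd=2 wr=1: ok; after: ALU=3 MUL=0 MEM=0 BR=0, R=1, W=1
[4] MUL needs rd=2 wr=1: FU; after: ALU=3 MUL=0 MEM=0 BR=0, R=1, W=1
[5] ALU needs rd=2 wr=1: RD_PORT; after: ALU=3 MUL=0 MEM=0 BR=0, R=1, W=1
[6] ALU needs rd=2 wr=1: RD_PORT; after: ALU=3 MUL=0 MEM=0 BR=0, R=1, W=1

reason(slot 5) = RD_PORT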